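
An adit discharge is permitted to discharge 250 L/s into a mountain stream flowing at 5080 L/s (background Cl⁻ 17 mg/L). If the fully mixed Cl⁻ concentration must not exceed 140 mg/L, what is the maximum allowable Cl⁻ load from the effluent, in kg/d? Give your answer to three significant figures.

57000 kg/d

Mass balance at the limit: 5080·17.00 + 250.0·Cₑ = 5330·140 → Cₑ = 2639 mg/L.
250.0 L/s = 0.2500 m³/s. Load = 0.2500 m³/s × 2639 g/m³ × 86 400 s/d = 57010 kg/d.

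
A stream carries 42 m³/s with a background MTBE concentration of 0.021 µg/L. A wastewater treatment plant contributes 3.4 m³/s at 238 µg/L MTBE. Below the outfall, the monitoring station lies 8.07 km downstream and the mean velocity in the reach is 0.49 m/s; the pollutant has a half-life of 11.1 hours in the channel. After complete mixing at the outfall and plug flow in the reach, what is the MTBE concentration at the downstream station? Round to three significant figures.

Mixed concentration C = ΣQC/ΣQ = (42.00·0.02100 + 3.400·238.0) / 45.40 = 810.1/45.40 = 17.84 µg/L.
Travel time t = 8.07·1000 / 0.49 = 16470 s = 4.575 h.
Half-life 11.1 h → k = ln 2 / 11.1 = 0.06245 h⁻¹ = 1.499 d⁻¹.
Applying C = C₀e^(−kt): 17.84 × 0.7515 = 13.41 µg/L.

13.4 µg/L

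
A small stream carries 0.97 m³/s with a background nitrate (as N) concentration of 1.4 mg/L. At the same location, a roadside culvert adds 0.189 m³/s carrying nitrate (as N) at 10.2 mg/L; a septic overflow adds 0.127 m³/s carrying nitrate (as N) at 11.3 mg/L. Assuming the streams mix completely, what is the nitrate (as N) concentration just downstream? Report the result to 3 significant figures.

3.67 mg/L

Flow-weighted average: C = (0.9700·1.400 + 0.1890·10.20 + 0.1270·11.30) / 1.286 = 4.721/1.286 = 3.671 mg/L.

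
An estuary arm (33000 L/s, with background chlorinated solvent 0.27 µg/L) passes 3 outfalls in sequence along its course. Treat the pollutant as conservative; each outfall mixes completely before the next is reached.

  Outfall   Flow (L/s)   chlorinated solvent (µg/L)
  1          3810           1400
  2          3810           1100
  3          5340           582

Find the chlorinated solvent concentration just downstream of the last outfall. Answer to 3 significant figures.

Outfall 1: combined Q = 36810 L/s; C = (33000·0.2700 + 3810·1400)/36810 = 145.1 µg/L.
Outfall 2: combined Q = 40620 L/s; C = (36810·145.1 + 3810·1100)/40620 = 234.7 µg/L.
Outfall 3: combined Q = 45960 L/s; C = (40620·234.7 + 5340·582.0)/45960 = 275.1 µg/L.

275 µg/L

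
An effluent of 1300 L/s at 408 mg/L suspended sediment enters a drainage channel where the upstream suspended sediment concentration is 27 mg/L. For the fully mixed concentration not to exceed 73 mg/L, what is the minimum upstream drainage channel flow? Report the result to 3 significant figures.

Set C_mix = 73: (Q·27.00 + 1300·408.0) / (Q + 1300) = 73
→ Q = 1300·(408.0 − 73)/(73 − 27.00) = 9467 L/s.

9470 L/s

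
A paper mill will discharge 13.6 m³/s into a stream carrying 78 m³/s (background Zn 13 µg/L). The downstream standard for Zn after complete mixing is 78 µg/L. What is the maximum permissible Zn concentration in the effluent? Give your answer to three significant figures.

At the limit, (Qr·Cr + Qe·Cₑ)/(Qr + Qe) = 78:
Cₑ = (91.60·78 − 78.00·13.00) / 13.60 = 450.8 µg/L.

451 µg/L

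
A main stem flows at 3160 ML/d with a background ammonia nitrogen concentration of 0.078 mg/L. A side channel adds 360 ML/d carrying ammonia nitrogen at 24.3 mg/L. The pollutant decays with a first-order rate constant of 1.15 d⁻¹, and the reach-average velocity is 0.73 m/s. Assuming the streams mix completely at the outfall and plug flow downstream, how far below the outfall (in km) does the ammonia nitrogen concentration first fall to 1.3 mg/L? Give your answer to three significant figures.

37.1 km

Mixed concentration C = ΣQC/ΣQ = (3160·0.07800 + 360.0·24.30) / 3520 = 8994/3520 = 2.555 mg/L.
Set 2.555·exp(−k·t) = 1.3 → t = ln(2.555/1.3)/k = 50770 s = 14.10 h.
Distance = v·t = 0.73·50770 = 37060 m = 37.06 km.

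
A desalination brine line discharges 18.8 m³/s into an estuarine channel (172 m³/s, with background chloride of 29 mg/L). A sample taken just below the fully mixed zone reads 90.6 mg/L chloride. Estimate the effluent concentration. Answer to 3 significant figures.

654 mg/L

Mass balance: 172.0·29.00 + 18.80·Cₑ = 190.8·90.60
→ Cₑ = (190.8·90.60 − 172.0·29.00) / 18.80 = 654.2 mg/L.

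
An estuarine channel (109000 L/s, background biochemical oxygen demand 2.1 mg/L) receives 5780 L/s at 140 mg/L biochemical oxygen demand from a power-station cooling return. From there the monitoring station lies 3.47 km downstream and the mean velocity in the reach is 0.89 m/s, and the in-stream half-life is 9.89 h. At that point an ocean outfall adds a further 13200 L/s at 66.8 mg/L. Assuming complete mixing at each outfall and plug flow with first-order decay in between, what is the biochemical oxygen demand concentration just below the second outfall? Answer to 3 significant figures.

Flow-weighted average: C = (109000·2.100 + 5780·140.0) / 114800 = 1038000/114800 = 9.044 mg/L; combined flow 114800 L/s.
Travel time t = 3.47·1000 / 0.89 = 3899 s = 1.083 h.
Half-life 9.89 h → k = ln 2 / 9.89 = 0.07009 h⁻¹ = 1.682 d⁻¹.
Decay over the reach: 9.044·exp(−kt) = 9.044·0.9269 = 8.383 mg/L.
Second outfall: C = (114800·8.383 + 13200·66.80)/128000 = 14.41 mg/L.

14.4 mg/L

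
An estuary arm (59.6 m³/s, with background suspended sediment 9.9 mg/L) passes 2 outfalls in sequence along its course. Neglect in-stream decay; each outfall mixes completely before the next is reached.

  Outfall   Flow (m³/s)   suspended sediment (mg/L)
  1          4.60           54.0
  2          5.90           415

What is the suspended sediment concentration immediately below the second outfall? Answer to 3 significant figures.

After outfall 1: Q = 59.60 + 4.600 = 64.20 m³/s; C = (59.60·9.900 + 4.600·54.00)/64.20 = 13.06 mg/L.
After outfall 2: Q = 64.20 + 5.900 = 70.10 m³/s; C = (64.20·13.06 + 5.900·415.0)/70.10 = 46.89 mg/L.

46.9 mg/L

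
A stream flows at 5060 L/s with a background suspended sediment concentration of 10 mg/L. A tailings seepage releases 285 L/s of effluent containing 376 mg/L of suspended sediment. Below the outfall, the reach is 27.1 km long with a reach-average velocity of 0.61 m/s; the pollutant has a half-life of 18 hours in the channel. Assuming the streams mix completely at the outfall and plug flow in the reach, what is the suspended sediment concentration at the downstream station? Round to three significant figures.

After mixing, C = (5060·10.00 + 285.0·376.0) / 5345 = 157800/5345 = 29.52 mg/L.
Travel time t = 27.1·1000 / 0.61 = 44430 s = 12.34 h.
Half-life 18 h → k = ln 2 / 18 = 0.03851 h⁻¹ = 0.9242 d⁻¹.
First-order decay: C = 29.52·exp(−k·t) = 29.52·0.6218 = 18.35 mg/L.

18.4 mg/L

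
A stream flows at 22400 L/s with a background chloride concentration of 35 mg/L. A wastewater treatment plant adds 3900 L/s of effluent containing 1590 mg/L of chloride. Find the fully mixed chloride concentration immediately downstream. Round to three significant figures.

266 mg/L

After mixing, C = (22400·35.00 + 3900·1590) / 26300 = 6985000/26300 = 265.6 mg/L.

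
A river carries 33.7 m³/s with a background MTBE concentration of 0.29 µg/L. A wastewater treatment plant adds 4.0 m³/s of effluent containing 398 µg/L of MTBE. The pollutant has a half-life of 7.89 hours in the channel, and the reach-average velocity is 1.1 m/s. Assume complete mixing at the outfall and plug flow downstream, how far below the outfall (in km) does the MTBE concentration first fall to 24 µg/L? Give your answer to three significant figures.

25.7 km

Mass balance: C = (33.70·0.2900 + 4.000·398.0) / 37.70 = 1602/37.70 = 42.49 µg/L.
Half-life 7.89 h → k = ln 2 / 7.89 = 0.08785 h⁻¹ = 2.108 d⁻¹.
Set 42.49·exp(−k·t) = 24 → t = ln(42.49/24)/k = 23400 s = 6.501 h.
Distance = v·t = 1.1·23400 = 25750 m = 25.75 km.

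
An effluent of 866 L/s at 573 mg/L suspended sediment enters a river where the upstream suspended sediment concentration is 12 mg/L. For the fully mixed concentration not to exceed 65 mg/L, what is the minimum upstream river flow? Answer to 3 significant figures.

Set C_mix = 65: (Q·12.00 + 866.0·573.0) / (Q + 866.0) = 65
→ Q = 866.0·(573.0 − 65)/(65 − 12.00) = 8301 L/s.

8300 L/s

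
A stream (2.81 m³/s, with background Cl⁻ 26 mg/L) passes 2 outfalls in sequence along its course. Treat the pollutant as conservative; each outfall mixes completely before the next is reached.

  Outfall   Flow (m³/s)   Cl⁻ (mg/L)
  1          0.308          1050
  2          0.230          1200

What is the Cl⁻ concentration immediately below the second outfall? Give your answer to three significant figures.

After outfall 1: Q = 2.810 + 0.3080 = 3.118 m³/s; C = (2.810·26.00 + 0.3080·1050)/3.118 = 127.2 mg/L.
After outfall 2: Q = 3.118 + 0.2300 = 3.348 m³/s; C = (3.118·127.2 + 0.2300·1200)/3.348 = 200.9 mg/L.

201 mg/L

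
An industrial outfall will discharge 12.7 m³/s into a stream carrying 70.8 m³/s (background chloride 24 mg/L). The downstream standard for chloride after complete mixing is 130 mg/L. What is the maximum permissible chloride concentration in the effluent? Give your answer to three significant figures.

At the limit, (Qr·Cr + Qe·Cₑ)/(Qr + Qe) = 130:
Cₑ = (83.50·130 − 70.80·24.00) / 12.70 = 720.9 mg/L.

721 mg/L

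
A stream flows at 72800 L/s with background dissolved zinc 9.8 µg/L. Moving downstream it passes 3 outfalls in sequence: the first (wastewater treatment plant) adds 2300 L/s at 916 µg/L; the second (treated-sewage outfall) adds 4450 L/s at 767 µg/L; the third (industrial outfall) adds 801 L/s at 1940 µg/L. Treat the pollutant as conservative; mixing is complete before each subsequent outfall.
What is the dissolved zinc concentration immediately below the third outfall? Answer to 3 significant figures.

96.9 µg/L

Outfall 1: combined Q = 75100 L/s; C = (72800·9.800 + 2300·916.0)/75100 = 37.55 µg/L.
Outfall 2: combined Q = 79550 L/s; C = (75100·37.55 + 4450·767.0)/79550 = 78.36 µg/L.
Outfall 3: combined Q = 80350 L/s; C = (79550·78.36 + 801.0·1940)/80350 = 96.92 µg/L.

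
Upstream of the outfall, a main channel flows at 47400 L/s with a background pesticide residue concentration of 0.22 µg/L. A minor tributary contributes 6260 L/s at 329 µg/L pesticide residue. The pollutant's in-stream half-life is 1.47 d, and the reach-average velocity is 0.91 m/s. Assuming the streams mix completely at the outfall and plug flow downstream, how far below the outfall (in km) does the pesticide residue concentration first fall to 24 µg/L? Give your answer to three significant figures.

79.1 km

Mass balance: C = (47400·0.2200 + 6260·329.0) / 53660 = 2070000/53660 = 38.58 µg/L.
Half-life 1.47 d → k = ln 2 / 1.47 = 0.4715 d⁻¹.
Set 38.58·exp(−k·t) = 24 → t = ln(38.58/24)/k = 86960 s = 24.15 h.
Distance = v·t = 0.91·86960 = 79130 m = 79.13 km.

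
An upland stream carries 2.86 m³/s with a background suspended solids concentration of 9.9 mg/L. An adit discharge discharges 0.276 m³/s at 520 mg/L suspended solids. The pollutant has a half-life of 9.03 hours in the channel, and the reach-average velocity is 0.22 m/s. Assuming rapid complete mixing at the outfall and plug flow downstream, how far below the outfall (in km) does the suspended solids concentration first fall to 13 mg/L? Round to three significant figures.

Mass balance: C = (2.860·9.900 + 0.2760·520.0) / 3.136 = 171.8/3.136 = 54.79 mg/L.
Half-life 9.03 h → k = ln 2 / 9.03 = 0.07676 h⁻¹ = 1.842 d⁻¹.
Set 54.79·exp(−k·t) = 13 → t = ln(54.79/13)/k = 67470 s = 18.74 h.
Distance = v·t = 0.22·67470 = 14840 m = 14.84 km.

14.8 km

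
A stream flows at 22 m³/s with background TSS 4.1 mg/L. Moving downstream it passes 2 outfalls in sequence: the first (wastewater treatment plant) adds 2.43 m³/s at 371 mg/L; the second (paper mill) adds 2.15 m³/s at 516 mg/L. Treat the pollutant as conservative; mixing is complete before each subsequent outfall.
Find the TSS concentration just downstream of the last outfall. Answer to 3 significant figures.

Below outfall 1: Q → 24.43 m³/s, C = (22.00·4.100 + 2.430·371.0)/24.43 = 40.59 mg/L.
Below outfall 2: Q → 26.58 m³/s, C = (24.43·40.59 + 2.150·516.0)/26.58 = 79.05 mg/L.

79.0 mg/L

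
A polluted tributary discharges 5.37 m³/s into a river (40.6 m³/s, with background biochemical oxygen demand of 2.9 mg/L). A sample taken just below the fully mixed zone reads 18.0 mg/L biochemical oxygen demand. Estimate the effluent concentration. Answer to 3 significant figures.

132 mg/L

Mass balance: 40.60·2.900 + 5.370·Cₑ = 45.97·18.00
→ Cₑ = (45.97·18.00 − 40.60·2.900) / 5.370 = 132.2 mg/L.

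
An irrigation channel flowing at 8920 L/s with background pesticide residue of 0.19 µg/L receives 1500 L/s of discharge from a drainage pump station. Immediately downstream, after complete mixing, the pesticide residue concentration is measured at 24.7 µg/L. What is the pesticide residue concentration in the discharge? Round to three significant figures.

Mass balance: 8920·0.1900 + 1500·Cₑ = 10420·24.70
→ Cₑ = (10420·24.70 − 8920·0.1900) / 1500 = 170.5 µg/L.

170 µg/L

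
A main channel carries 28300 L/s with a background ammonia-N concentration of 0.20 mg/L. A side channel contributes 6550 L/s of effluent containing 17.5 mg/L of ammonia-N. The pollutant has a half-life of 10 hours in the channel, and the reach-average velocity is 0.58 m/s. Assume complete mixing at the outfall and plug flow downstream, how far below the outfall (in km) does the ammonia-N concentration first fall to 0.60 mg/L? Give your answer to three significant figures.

52.7 km

After mixing, C = (28300·0.2000 + 6550·17.50) / 34850 = 120300/34850 = 3.452 mg/L.
Half-life 10 h → k = ln 2 / 10 = 0.06931 h⁻¹ = 1.664 d⁻¹.
Set 3.452·exp(−k·t) = 0.60 → t = ln(3.452/0.60)/k = 90870 s = 25.24 h.
Distance = v·t = 0.58·90870 = 52710 m = 52.71 km.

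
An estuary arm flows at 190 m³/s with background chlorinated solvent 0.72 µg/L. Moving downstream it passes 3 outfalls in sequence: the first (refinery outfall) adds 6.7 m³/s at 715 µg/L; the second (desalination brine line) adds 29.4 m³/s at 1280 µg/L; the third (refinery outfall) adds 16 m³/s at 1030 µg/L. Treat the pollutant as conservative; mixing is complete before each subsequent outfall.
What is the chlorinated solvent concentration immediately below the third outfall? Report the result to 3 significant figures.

Below outfall 1: Q → 196.7 m³/s, C = (190.0·0.7200 + 6.700·715.0)/196.7 = 25.05 µg/L.
Below outfall 2: Q → 226.1 m³/s, C = (196.7·25.05 + 29.40·1280)/226.1 = 188.2 µg/L.
Below outfall 3: Q → 242.1 m³/s, C = (226.1·188.2 + 16.00·1030)/242.1 = 243.9 µg/L.

244 µg/L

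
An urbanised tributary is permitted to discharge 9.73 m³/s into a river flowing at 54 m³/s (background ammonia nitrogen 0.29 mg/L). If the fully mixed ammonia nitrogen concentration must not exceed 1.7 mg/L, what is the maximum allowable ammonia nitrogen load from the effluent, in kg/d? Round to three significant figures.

Mass balance at the limit: 54.00·0.2900 + 9.730·Cₑ = 63.73·1.7 → Cₑ = 9.525 mg/L.
Load = 9.730 m³/s × 9.525 g/m³ × 86 400 s/d = 8008 kg/d.

8010 kg/d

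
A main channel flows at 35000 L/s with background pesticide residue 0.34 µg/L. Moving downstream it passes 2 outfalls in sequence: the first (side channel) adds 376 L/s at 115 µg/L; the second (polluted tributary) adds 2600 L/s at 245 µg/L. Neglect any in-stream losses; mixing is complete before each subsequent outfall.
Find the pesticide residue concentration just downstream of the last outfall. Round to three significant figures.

After outfall 1: Q = 35000 + 376.0 = 35380 L/s; C = (35000·0.3400 + 376.0·115.0)/35380 = 1.559 µg/L.
After outfall 2: Q = 35380 + 2600 = 37980 L/s; C = (35380·1.559 + 2600·245.0)/37980 = 18.23 µg/L.

18.2 µg/L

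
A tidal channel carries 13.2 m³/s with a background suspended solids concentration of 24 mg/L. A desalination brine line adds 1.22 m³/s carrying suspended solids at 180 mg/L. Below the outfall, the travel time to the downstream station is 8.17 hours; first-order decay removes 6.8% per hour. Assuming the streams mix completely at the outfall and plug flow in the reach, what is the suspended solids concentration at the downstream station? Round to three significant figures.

Mixed concentration C = ΣQC/ΣQ = (13.20·24.00 + 1.220·180.0) / 14.42 = 536.4/14.42 = 37.20 mg/L.
6.8%/h lost → k = −ln(1 − 0.068) = 0.07042 h⁻¹.
Applying C = C₀e^(−kt): 37.20 × 0.5625 = 20.92 mg/L.

20.9 mg/L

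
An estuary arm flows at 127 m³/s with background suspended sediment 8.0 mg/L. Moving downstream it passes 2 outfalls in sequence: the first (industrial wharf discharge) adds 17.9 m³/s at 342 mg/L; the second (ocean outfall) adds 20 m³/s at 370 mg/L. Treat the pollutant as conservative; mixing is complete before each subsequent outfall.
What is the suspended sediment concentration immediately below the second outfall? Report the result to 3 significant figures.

After outfall 1: Q = 127.0 + 17.90 = 144.9 m³/s; C = (127.0·8.000 + 17.90·342.0)/144.9 = 49.26 mg/L.
After outfall 2: Q = 144.9 + 20.00 = 164.9 m³/s; C = (144.9·49.26 + 20.00·370.0)/164.9 = 88.16 mg/L.

88.2 mg/L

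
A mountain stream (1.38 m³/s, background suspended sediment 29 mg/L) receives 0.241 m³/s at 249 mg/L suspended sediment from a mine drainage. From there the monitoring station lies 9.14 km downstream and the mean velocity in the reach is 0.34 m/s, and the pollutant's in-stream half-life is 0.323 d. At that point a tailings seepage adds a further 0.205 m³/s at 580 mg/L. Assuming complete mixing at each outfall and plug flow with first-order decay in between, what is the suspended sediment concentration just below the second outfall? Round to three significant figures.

After mixing, C = (1.380·29.00 + 0.2410·249.0) / 1.621 = 100.0/1.621 = 61.71 mg/L; combined flow 1.621 m³/s.
Travel time t = 9.14·1000 / 0.34 = 26880 s = 7.467 h.
Half-life 0.323 d → k = ln 2 / 0.323 = 2.146 d⁻¹.
Applying C = C₀e^(−kt): 61.71 × 0.5129 = 31.65 mg/L.
At the second outfall, C = (1.621·31.65 + 0.2050·580.0) / (1.621 + 0.2050) = 93.21 mg/L.

93.2 mg/L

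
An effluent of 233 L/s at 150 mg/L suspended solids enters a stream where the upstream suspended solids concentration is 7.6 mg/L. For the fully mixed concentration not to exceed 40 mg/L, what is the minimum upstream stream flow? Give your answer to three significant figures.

Set C_mix = 40: (Q·7.600 + 233.0·150.0) / (Q + 233.0) = 40
→ Q = 233.0·(150.0 − 40)/(40 − 7.600) = 791.0 L/s.

791 L/s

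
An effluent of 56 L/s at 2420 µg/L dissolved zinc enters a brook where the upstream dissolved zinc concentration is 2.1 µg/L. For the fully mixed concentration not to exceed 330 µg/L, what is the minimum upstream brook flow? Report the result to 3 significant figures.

357 L/s

Set C_mix = 330: (Q·2.100 + 56.00·2420) / (Q + 56.00) = 330
→ Q = 56.00·(2420 − 330)/(330 − 2.100) = 356.9 L/s.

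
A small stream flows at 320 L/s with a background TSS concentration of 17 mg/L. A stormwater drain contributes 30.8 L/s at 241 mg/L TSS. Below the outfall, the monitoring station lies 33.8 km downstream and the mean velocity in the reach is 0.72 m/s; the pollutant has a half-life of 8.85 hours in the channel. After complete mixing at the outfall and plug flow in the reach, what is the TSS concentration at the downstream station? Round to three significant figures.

13.2 mg/L

Flow-weighted average: C = (320.0·17.00 + 30.80·241.0) / 350.8 = 12860/350.8 = 36.67 mg/L.
Travel time t = 33.8·1000 / 0.72 = 46940 s = 13.04 h.
Half-life 8.85 h → k = ln 2 / 8.85 = 0.07832 h⁻¹ = 1.880 d⁻¹.
Decay over the reach: 36.67·exp(−kt) = 36.67·0.3601 = 13.20 mg/L.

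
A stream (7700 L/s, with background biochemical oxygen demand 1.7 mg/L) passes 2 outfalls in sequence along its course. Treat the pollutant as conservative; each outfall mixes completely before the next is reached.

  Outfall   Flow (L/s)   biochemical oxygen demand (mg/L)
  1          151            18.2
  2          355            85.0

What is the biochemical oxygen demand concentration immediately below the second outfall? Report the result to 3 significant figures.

Below outfall 1: Q → 7851 L/s, C = (7700·1.700 + 151.0·18.20)/7851 = 2.017 mg/L.
Below outfall 2: Q → 8206 L/s, C = (7851·2.017 + 355.0·85.00)/8206 = 5.607 mg/L.

5.61 mg/L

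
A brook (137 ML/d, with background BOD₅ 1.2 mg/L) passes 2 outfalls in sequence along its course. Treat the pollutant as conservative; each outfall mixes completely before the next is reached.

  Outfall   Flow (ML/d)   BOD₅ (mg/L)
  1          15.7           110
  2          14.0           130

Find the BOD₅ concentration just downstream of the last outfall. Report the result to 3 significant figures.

Below outfall 1: Q → 152.7 ML/d, C = (137.0·1.200 + 15.70·110.0)/152.7 = 12.39 mg/L.
Below outfall 2: Q → 166.7 ML/d, C = (152.7·12.39 + 14.00·130.0)/166.7 = 22.26 mg/L.

22.3 mg/L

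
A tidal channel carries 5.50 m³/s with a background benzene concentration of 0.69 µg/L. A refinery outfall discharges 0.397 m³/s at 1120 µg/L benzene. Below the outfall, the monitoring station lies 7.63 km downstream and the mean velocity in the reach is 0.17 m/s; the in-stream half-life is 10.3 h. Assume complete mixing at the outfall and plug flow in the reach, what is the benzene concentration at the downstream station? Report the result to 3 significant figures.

Mass balance: C = (5.500·0.6900 + 0.3970·1120) / 5.897 = 448.4/5.897 = 76.04 µg/L.
Travel time t = 7.63·1000 / 0.17 = 44880 s = 12.47 h.
Half-life 10.3 h → k = ln 2 / 10.3 = 0.06730 h⁻¹ = 1.615 d⁻¹.
After decay, C = 76.04 × e^(−kt) = 76.04 × 0.4321 = 32.86 µg/L.

32.9 µg/L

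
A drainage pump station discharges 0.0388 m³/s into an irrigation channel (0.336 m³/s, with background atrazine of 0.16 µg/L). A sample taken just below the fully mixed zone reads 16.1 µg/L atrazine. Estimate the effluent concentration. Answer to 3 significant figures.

Mass balance: 0.3360·0.1600 + 0.03880·Cₑ = 0.3748·16.10
→ Cₑ = (0.3748·16.10 − 0.3360·0.1600) / 0.03880 = 154.1 µg/L.

154 µg/L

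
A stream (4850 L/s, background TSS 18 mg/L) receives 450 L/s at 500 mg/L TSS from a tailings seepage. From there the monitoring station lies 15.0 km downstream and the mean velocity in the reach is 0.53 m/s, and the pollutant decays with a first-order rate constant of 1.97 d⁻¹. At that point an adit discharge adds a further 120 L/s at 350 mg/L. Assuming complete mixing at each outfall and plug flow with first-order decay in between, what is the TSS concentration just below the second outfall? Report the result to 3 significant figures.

Conservation of mass: C = (4850·18.00 + 450.0·500.0) / 5300 = 312300/5300 = 58.92 mg/L; combined flow 5300 L/s.
Travel time t = 15.0·1000 / 0.53 = 28300 s = 7.862 h.
Decay over the reach: 58.92·exp(−kt) = 58.92·0.5245 = 30.91 mg/L.
Second outfall: C = (5300·30.91 + 120.0·350.0)/5420 = 37.97 mg/L.

38.0 mg/L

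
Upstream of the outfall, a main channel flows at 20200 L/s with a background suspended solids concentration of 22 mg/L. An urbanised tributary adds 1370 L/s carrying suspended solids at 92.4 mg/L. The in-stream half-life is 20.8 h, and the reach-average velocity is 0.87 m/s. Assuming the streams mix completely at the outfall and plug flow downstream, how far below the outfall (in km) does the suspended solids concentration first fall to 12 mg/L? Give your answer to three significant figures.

74.4 km

Mixed concentration C = ΣQC/ΣQ = (20200·22.00 + 1370·92.40) / 21570 = 571000/21570 = 26.47 mg/L.
Half-life 20.8 h → k = ln 2 / 20.8 = 0.03332 h⁻¹ = 0.7998 d⁻¹.
Set 26.47·exp(−k·t) = 12 → t = ln(26.47/12)/k = 85470 s = 23.74 h.
Distance = v·t = 0.87·85470 = 74360 m = 74.36 km.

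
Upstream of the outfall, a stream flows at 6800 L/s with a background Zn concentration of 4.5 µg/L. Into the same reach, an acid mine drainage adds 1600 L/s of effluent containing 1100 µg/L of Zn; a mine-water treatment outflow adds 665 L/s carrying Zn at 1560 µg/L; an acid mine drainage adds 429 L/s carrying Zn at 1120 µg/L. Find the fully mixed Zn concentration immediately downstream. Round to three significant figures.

Mass balance: C = (6800·4.500 + 1600·1100 + 665.0·1560 + 429.0·1120) / 9494 = 3308000/9494 = 348.5 µg/L.

348 µg/L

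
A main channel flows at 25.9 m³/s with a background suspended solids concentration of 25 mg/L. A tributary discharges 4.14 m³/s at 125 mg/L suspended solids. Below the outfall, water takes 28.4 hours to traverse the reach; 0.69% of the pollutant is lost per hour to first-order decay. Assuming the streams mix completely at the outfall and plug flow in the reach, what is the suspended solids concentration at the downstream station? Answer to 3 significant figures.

31.9 mg/L

Mass balance: C = (25.90·25.00 + 4.140·125.0) / 30.04 = 1165/30.04 = 38.78 mg/L.
0.69%/h lost → k = −ln(1 − 0.0069) = 0.006924 h⁻¹.
After decay, C = 38.78 × e^(−kt) = 38.78 × 0.8215 = 31.86 mg/L.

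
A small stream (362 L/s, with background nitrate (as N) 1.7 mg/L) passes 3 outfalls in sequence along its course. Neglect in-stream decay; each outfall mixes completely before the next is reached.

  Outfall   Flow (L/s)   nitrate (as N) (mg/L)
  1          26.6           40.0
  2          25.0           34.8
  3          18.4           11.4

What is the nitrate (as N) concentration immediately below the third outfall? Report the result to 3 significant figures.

Below outfall 1: Q → 388.6 L/s, C = (362.0·1.700 + 26.60·40.00)/388.6 = 4.322 mg/L.
Below outfall 2: Q → 413.6 L/s, C = (388.6·4.322 + 25.00·34.80)/413.6 = 6.164 mg/L.
Below outfall 3: Q → 432.0 L/s, C = (413.6·6.164 + 18.40·11.40)/432.0 = 6.387 mg/L.

6.39 mg/L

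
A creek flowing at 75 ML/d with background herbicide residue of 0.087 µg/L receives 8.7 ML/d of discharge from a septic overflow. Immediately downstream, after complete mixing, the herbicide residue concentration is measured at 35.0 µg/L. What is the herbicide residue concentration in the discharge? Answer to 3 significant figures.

Mass balance: 75.00·0.08700 + 8.700·Cₑ = 83.70·35.00
→ Cₑ = (83.70·35.00 − 75.00·0.08700) / 8.700 = 336.0 µg/L.

336 µg/L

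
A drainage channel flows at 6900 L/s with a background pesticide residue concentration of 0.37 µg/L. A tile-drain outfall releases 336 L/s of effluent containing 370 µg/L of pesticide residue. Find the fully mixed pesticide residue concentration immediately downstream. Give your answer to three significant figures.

17.5 µg/L

Flow-weighted average: C = (6900·0.3700 + 336.0·370.0) / 7236 = 126900/7236 = 17.53 µg/L.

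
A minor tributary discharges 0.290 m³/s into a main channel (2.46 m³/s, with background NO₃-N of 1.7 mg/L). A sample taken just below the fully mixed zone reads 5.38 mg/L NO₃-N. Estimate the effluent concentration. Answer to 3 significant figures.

36.6 mg/L

Mass balance: 2.460·1.700 + 0.2900·Cₑ = 2.750·5.380
→ Cₑ = (2.750·5.380 − 2.460·1.700) / 0.2900 = 36.60 mg/L.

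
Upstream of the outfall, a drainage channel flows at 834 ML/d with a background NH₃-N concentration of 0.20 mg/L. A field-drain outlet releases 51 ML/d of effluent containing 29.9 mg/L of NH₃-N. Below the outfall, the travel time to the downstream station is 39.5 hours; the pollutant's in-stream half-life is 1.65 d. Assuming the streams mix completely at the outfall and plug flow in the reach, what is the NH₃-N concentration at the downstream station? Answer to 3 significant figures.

0.957 mg/L

Mixed concentration C = ΣQC/ΣQ = (834.0·0.2000 + 51.00·29.90) / 885.0 = 1692/885.0 = 1.912 mg/L.
Half-life 1.65 d → k = ln 2 / 1.65 = 0.4201 d⁻¹.
After decay, C = 1.912 × e^(−kt) = 1.912 × 0.5009 = 0.9574 mg/L.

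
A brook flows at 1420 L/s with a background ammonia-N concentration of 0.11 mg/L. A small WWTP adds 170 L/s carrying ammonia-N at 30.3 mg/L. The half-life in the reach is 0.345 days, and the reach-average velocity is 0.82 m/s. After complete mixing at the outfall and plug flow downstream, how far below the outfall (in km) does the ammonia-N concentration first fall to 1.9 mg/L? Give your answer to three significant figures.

Mass balance: C = (1420·0.1100 + 170.0·30.30) / 1590 = 5307/1590 = 3.338 mg/L.
Half-life 0.345 d → k = ln 2 / 0.345 = 2.009 d⁻¹.
Set 3.338·exp(−k·t) = 1.9 → t = ln(3.338/1.9)/k = 24230 s = 6.731 h.
Distance = v·t = 0.82·24230 = 19870 m = 19.87 km.

19.9 km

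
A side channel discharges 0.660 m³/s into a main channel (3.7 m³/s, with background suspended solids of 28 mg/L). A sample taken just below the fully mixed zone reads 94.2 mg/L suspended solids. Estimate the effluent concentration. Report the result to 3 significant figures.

465 mg/L

Mass balance: 3.700·28.00 + 0.6600·Cₑ = 4.360·94.20
→ Cₑ = (4.360·94.20 − 3.700·28.00) / 0.6600 = 465.3 mg/L.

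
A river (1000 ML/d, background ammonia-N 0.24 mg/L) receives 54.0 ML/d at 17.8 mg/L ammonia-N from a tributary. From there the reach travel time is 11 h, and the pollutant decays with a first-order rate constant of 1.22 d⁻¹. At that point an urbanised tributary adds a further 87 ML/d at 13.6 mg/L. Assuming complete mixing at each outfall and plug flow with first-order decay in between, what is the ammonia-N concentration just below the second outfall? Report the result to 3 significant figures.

Mass balance: C = (1000·0.2400 + 54.00·17.80) / 1054 = 1201/1054 = 1.140 mg/L; combined flow 1054 ML/d.
First-order decay: C = 1.140·exp(−k·t) = 1.140·0.5717 = 0.6515 mg/L.
Second outfall: C = (1054·0.6515 + 87.00·13.60)/1141 = 1.639 mg/L.

1.64 mg/L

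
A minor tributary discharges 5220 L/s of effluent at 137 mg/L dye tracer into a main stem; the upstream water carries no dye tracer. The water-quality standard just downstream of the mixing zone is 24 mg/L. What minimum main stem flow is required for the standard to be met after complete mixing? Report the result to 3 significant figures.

24600 L/s

Set C_mix = 24: (Q·0 + 5220·137.0) / (Q + 5220) = 24
→ Q = 5220·(137.0 − 24)/(24 − 0) = 24580 L/s.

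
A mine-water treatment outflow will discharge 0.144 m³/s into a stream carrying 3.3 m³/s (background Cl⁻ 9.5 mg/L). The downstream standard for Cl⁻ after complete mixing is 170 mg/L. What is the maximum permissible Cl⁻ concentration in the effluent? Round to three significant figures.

At the limit, (Qr·Cr + Qe·Cₑ)/(Qr + Qe) = 170:
Cₑ = (3.444·170 − 3.300·9.500) / 0.1440 = 3848 mg/L.

3850 mg/L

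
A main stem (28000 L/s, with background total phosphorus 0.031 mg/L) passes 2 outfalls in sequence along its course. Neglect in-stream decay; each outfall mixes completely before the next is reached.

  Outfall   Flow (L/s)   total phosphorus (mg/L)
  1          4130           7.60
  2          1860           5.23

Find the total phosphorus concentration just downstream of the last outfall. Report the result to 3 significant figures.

1.24 mg/L

Outfall 1: combined Q = 32130 L/s; C = (28000·0.03100 + 4130·7.600)/32130 = 1.004 mg/L.
Outfall 2: combined Q = 33990 L/s; C = (32130·1.004 + 1860·5.230)/33990 = 1.235 mg/L.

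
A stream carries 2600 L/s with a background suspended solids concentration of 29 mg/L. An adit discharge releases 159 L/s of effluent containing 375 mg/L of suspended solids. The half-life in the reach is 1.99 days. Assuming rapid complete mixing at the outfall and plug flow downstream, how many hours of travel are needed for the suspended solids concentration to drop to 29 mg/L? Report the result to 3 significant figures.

36.1 h

Conservation of mass: C = (2600·29.00 + 159.0·375.0) / 2759 = 135000/2759 = 48.94 mg/L.
Half-life 1.99 d → k = ln 2 / 1.99 = 0.3483 d⁻¹.
48.94·exp(−k·t) = 29 → t = ln(48.94/29)/k = 129800 s = 36.06 h.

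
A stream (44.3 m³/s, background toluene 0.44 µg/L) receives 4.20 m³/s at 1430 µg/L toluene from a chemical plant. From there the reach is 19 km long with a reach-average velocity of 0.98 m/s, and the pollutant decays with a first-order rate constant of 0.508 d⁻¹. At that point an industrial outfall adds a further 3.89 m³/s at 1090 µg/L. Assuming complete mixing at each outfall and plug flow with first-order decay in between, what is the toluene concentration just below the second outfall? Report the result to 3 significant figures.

184 µg/L

Conservation of mass: C = (44.30·0.4400 + 4.200·1430) / 48.50 = 6025/48.50 = 124.2 µg/L; combined flow 48.50 m³/s.
Travel time t = 19·1000 / 0.98 = 19390 s = 5.385 h.
After decay, C = 124.2 × e^(−kt) = 124.2 × 0.8923 = 110.9 µg/L.
Second outfall: C = (48.50·110.9 + 3.890·1090)/52.39 = 183.6 µg/L.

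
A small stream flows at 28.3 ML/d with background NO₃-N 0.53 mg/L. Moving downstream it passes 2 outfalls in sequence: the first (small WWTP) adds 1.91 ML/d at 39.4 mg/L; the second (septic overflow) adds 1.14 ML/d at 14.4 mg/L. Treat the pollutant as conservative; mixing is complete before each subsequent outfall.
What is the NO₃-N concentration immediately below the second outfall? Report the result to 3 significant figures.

Outfall 1: combined Q = 30.21 ML/d; C = (28.30·0.5300 + 1.910·39.40)/30.21 = 2.988 mg/L.
Outfall 2: combined Q = 31.35 ML/d; C = (30.21·2.988 + 1.140·14.40)/31.35 = 3.403 mg/L.

3.40 mg/L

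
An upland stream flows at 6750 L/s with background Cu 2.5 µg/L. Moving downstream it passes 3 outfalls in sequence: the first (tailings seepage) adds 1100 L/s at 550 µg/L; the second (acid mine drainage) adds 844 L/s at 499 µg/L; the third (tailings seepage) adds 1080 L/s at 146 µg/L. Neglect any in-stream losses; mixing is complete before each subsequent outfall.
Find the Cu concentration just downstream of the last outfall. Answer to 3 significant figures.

After outfall 1: Q = 6750 + 1100 = 7850 L/s; C = (6750·2.500 + 1100·550.0)/7850 = 79.22 µg/L.
After outfall 2: Q = 7850 + 844.0 = 8694 L/s; C = (7850·79.22 + 844.0·499.0)/8694 = 120.0 µg/L.
After outfall 3: Q = 8694 + 1080 = 9774 L/s; C = (8694·120.0 + 1080·146.0)/9774 = 122.8 µg/L.

123 µg/L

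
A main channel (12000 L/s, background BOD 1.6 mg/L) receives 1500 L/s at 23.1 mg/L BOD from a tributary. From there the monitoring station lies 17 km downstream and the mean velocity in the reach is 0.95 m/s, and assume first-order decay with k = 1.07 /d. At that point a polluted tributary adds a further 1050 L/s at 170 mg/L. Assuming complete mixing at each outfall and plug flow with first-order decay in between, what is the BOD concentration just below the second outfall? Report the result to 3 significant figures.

15.2 mg/L

Mass balance: C = (12000·1.600 + 1500·23.10) / 13500 = 53850/13500 = 3.989 mg/L; combined flow 13500 L/s.
Travel time t = 17·1000 / 0.95 = 17890 s = 4.971 h.
First-order decay: C = 3.989·exp(−k·t) = 3.989·0.8012 = 3.196 mg/L.
At the second outfall, C = (13500·3.196 + 1050·170.0) / (13500 + 1050) = 15.23 mg/L.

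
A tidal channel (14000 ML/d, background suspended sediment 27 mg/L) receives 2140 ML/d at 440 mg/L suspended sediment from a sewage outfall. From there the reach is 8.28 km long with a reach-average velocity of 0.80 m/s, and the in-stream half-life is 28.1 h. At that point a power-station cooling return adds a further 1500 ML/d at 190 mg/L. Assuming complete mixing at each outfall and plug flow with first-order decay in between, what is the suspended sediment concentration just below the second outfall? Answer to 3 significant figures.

85.8 mg/L

Mixed concentration C = ΣQC/ΣQ = (14000·27.00 + 2140·440.0) / 16140 = 1320000/16140 = 81.76 mg/L; combined flow 16140 ML/d.
Travel time t = 8.28·1000 / 0.80 = 10350 s = 2.875 h.
Half-life 28.1 h → k = ln 2 / 28.1 = 0.02467 h⁻¹ = 0.5920 d⁻¹.
Decay over the reach: 81.76·exp(−kt) = 81.76·0.9315 = 76.16 mg/L.
At the second outfall, C = (16140·76.16 + 1500·190.0) / (16140 + 1500) = 85.84 mg/L.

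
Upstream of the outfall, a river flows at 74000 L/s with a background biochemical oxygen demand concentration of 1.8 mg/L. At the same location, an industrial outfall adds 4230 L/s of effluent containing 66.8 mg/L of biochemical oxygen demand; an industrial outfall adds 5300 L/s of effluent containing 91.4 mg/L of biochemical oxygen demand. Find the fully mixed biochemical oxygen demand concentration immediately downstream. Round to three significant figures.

After mixing, C = (74000·1.800 + 4230·66.80 + 5300·91.40) / 83530 = 900200/83530 = 10.78 mg/L.

10.8 mg/L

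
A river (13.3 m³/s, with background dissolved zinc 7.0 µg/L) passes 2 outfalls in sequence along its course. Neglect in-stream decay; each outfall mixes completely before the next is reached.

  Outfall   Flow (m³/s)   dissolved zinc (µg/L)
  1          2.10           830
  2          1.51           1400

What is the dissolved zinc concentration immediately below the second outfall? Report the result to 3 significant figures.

After outfall 1: Q = 13.30 + 2.100 = 15.40 m³/s; C = (13.30·7.000 + 2.100·830.0)/15.40 = 119.2 µg/L.
After outfall 2: Q = 15.40 + 1.510 = 16.91 m³/s; C = (15.40·119.2 + 1.510·1400)/16.91 = 233.6 µg/L.

234 µg/L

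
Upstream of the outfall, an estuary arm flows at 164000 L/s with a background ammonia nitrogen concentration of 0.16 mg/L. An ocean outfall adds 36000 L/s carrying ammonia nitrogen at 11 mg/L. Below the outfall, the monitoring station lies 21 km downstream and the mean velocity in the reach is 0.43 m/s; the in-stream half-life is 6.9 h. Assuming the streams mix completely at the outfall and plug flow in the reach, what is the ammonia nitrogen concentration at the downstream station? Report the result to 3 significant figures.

0.540 mg/L

Flow-weighted average: C = (164000·0.1600 + 36000·11.00) / 200000 = 422200/200000 = 2.111 mg/L.
Travel time t = 21·1000 / 0.43 = 48840 s = 13.57 h.
Half-life 6.9 h → k = ln 2 / 6.9 = 0.1005 h⁻¹ = 2.411 d⁻¹.
Decay over the reach: 2.111·exp(−kt) = 2.111·0.2559 = 0.5404 mg/L.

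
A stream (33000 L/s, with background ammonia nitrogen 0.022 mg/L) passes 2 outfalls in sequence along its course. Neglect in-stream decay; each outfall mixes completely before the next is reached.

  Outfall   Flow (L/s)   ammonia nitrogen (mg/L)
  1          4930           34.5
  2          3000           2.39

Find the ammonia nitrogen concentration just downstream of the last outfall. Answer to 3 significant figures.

4.35 mg/L

Below outfall 1: Q → 37930 L/s, C = (33000·0.02200 + 4930·34.50)/37930 = 4.503 mg/L.
Below outfall 2: Q → 40930 L/s, C = (37930·4.503 + 3000·2.390)/40930 = 4.348 mg/L.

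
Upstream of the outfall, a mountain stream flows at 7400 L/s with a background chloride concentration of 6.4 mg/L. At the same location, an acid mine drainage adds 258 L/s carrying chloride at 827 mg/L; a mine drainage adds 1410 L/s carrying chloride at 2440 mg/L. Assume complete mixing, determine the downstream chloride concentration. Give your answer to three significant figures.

408 mg/L

After mixing, C = (7400·6.400 + 258.0·827.0 + 1410·2440) / 9068 = 3701000/9068 = 408.2 mg/L.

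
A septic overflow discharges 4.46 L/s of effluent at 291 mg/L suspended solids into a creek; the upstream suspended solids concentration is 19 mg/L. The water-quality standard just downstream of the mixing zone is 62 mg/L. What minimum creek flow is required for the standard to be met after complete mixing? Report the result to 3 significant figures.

23.8 L/s

Set C_mix = 62: (Q·19.00 + 4.460·291.0) / (Q + 4.460) = 62
→ Q = 4.460·(291.0 − 62)/(62 − 19.00) = 23.75 L/s.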